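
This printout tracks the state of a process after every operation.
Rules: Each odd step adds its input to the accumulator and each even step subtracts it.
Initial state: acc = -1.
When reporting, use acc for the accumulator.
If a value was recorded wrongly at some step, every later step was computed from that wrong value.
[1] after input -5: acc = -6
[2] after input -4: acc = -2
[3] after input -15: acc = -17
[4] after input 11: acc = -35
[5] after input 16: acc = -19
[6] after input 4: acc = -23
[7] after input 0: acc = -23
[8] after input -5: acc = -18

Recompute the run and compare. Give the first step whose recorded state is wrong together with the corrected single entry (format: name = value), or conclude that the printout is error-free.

step 4, acc = -28

1. acc = -1 + -5 = -6 (same as recorded)
2. acc = -6 - -4 = -2 (verified)
3. acc = -2 + -15 = -17 (matches)
4. acc = -17 - 11 = -28 (this is not what the printout shows)
So the first discrepancy is step 4, where the right value is acc = -28.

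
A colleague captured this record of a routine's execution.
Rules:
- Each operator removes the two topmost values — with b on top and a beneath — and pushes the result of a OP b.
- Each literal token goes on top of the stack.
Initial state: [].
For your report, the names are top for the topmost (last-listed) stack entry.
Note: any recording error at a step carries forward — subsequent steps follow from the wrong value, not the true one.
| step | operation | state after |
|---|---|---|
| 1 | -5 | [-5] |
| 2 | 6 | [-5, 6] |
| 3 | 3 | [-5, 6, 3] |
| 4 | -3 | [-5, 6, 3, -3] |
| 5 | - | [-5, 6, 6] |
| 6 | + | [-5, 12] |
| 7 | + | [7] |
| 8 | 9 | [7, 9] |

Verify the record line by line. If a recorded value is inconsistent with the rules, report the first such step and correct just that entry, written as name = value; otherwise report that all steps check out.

Step 1: push -5: top = -5 — consistent with the record.
Step 2: push 6: top = 6 — agrees with the record.
Step 3: push 3: top = 3 — verified.
Step 4: push -3: top = -3 — same as recorded.
Step 5: 3 - -3 = 6 — no discrepancy.
Step 6: 6 + 6 = 12 — verified.
Step 7: -5 + 12 = 7 — checks out.
Step 8: push 9: top = 9 — matches.
All steps check out; nothing to correct.

no error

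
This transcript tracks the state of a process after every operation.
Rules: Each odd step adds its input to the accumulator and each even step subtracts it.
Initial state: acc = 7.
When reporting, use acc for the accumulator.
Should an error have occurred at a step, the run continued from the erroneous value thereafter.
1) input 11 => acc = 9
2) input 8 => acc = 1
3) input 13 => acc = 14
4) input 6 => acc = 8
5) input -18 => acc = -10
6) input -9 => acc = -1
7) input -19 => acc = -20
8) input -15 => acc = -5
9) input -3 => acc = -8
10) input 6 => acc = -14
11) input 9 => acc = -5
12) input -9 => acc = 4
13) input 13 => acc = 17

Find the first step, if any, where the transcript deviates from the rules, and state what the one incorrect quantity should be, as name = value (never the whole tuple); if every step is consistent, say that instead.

step 1, acc = 18

1. acc = 7 + 11 = 18 (this is not what the transcript shows)
Conclusion: step 1 carries the first error; the entry should be acc = 18.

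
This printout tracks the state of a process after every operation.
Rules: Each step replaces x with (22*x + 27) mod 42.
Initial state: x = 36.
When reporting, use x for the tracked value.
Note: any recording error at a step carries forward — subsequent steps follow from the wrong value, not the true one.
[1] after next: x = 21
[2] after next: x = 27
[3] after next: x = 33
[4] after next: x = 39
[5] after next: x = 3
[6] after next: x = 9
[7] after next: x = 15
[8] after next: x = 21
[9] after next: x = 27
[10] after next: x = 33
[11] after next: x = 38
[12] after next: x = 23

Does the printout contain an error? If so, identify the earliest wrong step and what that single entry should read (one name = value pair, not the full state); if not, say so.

Recomputing the run from the initial state:
step 1: x = 21
step 2: x = 27
step 3: x = 33
step 4: x = 39
step 5: x = 3
step 6: x = 9
step 7: x = 15
step 8: x = 21
step 9: x = 27
step 10: x = 33
step 11: x = 39
step 12: x = 3
The first disagreement with the printout is at step 11, where the value should be x = 39.

step 11, x = 39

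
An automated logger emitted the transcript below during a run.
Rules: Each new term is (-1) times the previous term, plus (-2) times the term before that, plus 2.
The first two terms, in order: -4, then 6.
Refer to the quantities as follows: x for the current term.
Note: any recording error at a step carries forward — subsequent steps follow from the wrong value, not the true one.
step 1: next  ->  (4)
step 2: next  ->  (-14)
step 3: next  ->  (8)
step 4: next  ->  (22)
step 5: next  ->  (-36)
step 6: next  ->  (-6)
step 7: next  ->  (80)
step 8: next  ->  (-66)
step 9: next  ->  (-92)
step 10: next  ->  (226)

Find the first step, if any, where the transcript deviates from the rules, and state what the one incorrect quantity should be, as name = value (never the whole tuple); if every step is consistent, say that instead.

Step 1: x = -1*(6) + (-2)*(-4) + (2) = 4 — confirmed correct.
Step 2: x = -1*(4) + (-2)*(6) + (2) = -14 — no discrepancy.
Step 3: x = -1*(-14) + (-2)*(4) + (2) = 8 — in agreement.
Step 4: x = -1*(8) + (-2)*(-14) + (2) = 22 — agrees with the transcript.
Step 5: x = -1*(22) + (-2)*(8) + (2) = -36 — checks out.
Step 6: x = -1*(-36) + (-2)*(22) + (2) = -6 — exactly as logged.
Step 7: x = -1*(-6) + (-2)*(-36) + (2) = 80 — in agreement.
Step 8: x = -1*(80) + (-2)*(-6) + (2) = -66 — agrees with the transcript.
Step 9: x = -1*(-66) + (-2)*(80) + (2) = -92 — in agreement.
Step 10: x = -1*(-92) + (-2)*(-66) + (2) = 226 — agrees with the transcript.
All steps check out; nothing to correct.

no error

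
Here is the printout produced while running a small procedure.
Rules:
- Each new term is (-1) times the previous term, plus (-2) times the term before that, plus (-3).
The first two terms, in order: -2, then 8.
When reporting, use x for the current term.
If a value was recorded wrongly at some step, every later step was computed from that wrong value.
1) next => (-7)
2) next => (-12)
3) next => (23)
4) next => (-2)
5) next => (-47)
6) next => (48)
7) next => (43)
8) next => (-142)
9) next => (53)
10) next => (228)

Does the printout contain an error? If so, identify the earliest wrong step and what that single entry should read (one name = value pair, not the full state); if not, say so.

no error

Step 1: x = -1*(8) + (-2)*(-2) + (-3) = -7 — matches.
Step 2: x = -1*(-7) + (-2)*(8) + (-3) = -12 — agrees with the printout.
Step 3: x = -1*(-12) + (-2)*(-7) + (-3) = 23 — agrees with the printout.
Step 4: x = -1*(23) + (-2)*(-12) + (-3) = -2 — matches.
Step 5: x = -1*(-2) + (-2)*(23) + (-3) = -47 — in agreement.
Step 6: x = -1*(-47) + (-2)*(-2) + (-3) = 48 — matches.
Step 7: x = -1*(48) + (-2)*(-47) + (-3) = 43 — confirmed correct.
Step 8: x = -1*(43) + (-2)*(48) + (-3) = -142 — matches.
Step 9: x = -1*(-142) + (-2)*(43) + (-3) = 53 — checks out.
Step 10: x = -1*(53) + (-2)*(-142) + (-3) = 228 — in agreement.
The recomputation confirms every line.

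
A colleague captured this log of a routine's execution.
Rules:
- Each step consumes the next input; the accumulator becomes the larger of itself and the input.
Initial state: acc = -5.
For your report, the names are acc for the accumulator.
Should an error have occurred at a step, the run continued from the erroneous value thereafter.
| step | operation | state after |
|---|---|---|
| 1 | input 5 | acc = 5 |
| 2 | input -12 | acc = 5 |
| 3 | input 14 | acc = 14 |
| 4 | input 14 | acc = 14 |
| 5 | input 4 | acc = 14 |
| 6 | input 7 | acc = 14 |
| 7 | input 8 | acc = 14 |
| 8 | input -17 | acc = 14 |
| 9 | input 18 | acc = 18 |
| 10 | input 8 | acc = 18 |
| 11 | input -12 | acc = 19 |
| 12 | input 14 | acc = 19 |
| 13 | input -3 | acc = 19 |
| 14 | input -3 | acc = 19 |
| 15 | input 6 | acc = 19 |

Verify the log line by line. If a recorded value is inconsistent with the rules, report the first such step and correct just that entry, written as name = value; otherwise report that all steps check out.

step 11, acc = 18

Step 1: acc = max(-5, 5) = 5 — matches.
Step 2: acc = max(5, -12) = 5 — checks out.
Step 3: acc = max(5, 14) = 14 — same as recorded.
Step 4: acc = max(14, 14) = 14 — no discrepancy.
Step 5: acc = max(14, 4) = 14 — agrees with the log.
Step 6: acc = max(14, 7) = 14 — checks out.
Step 7: acc = max(14, 8) = 14 — confirmed correct.
Step 8: acc = max(14, -17) = 14 — consistent with the log.
Step 9: acc = max(14, 18) = 18 — matches.
Step 10: acc = max(18, 8) = 18 — verified.
Step 11: acc = max(18, -12) = 18 — not what was recorded.
The earliest wrong entry is at step 11: it should read acc = 18.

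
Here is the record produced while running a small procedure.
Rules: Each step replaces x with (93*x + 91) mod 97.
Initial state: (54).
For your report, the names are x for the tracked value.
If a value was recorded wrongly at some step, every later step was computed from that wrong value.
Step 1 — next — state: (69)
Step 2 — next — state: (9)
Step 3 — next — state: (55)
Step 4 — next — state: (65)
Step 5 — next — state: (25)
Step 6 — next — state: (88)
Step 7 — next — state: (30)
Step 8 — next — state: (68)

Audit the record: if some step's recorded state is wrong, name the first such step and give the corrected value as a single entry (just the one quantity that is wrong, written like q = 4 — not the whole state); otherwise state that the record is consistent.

no error

1. x = (93*54 + 91) mod 97 = 69 (in agreement)
2. x = (93*69 + 91) mod 97 = 9 (verified)
3. x = (93*9 + 91) mod 97 = 55 (confirmed correct)
4. x = (93*55 + 91) mod 97 = 65 (no discrepancy)
5. x = (93*65 + 91) mod 97 = 25 (in agreement)
6. x = (93*25 + 91) mod 97 = 88 (confirmed correct)
7. x = (93*88 + 91) mod 97 = 30 (same as recorded)
8. x = (93*30 + 91) mod 97 = 68 (checks out)
Nothing is out of place; the run is error-free.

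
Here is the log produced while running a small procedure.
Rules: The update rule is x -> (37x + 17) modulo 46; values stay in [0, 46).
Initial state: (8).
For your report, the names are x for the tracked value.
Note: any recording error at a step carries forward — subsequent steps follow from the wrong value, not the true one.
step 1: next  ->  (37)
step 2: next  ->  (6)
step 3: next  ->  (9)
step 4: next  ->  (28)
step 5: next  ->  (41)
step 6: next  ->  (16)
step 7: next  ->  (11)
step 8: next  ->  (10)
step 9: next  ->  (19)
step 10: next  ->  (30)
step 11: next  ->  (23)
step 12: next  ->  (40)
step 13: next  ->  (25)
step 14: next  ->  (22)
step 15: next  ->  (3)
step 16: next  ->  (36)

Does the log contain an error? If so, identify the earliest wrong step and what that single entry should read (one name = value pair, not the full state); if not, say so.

Step 1: x = (37*8 + 17) mod 46 = 37 — verified.
Step 2: x = (37*37 + 17) mod 46 = 6 — exactly as logged.
Step 3: x = (37*6 + 17) mod 46 = 9 — consistent with the log.
Step 4: x = (37*9 + 17) mod 46 = 28 — consistent with the log.
Step 5: x = (37*28 + 17) mod 46 = 41 — checks out.
Step 6: x = (37*41 + 17) mod 46 = 16 — same as recorded.
Step 7: x = (37*16 + 17) mod 46 = 11 — verified.
Step 8: x = (37*11 + 17) mod 46 = 10 — verified.
Step 9: x = (37*10 + 17) mod 46 = 19 — no discrepancy.
Step 10: x = (37*19 + 17) mod 46 = 30 — exactly as logged.
Step 11: x = (37*30 + 17) mod 46 = 23 — confirmed correct.
Step 12: x = (37*23 + 17) mod 46 = 40 — exactly as logged.
Step 13: x = (37*40 + 17) mod 46 = 25 — consistent with the log.
Step 14: x = (37*25 + 17) mod 46 = 22 — confirmed correct.
Step 15: x = (37*22 + 17) mod 46 = 3 — in agreement.
Step 16: x = (37*3 + 17) mod 46 = 36 — same as recorded.
No step deviates from the rules.

no error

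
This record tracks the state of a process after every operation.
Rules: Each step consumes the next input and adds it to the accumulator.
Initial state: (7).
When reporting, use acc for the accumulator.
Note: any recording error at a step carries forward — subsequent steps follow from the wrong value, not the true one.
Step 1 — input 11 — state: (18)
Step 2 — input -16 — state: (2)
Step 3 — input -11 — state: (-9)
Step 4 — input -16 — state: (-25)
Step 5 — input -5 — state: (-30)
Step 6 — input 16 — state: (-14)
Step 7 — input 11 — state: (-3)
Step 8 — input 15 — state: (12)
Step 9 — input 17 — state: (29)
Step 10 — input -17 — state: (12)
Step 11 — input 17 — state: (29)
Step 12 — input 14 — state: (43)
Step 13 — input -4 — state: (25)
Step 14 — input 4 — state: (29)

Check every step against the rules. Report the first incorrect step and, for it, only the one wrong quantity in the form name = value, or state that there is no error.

Recomputing the run from the initial state:
step 1: acc = 18
step 2: acc = 2
step 3: acc = -9
step 4: acc = -25
step 5: acc = -30
step 6: acc = -14
step 7: acc = -3
step 8: acc = 12
step 9: acc = 29
step 10: acc = 12
step 11: acc = 29
step 12: acc = 43
step 13: acc = 39
step 14: acc = 43
The first disagreement with the record is at step 13, where the value should be acc = 39.

step 13, acc = 39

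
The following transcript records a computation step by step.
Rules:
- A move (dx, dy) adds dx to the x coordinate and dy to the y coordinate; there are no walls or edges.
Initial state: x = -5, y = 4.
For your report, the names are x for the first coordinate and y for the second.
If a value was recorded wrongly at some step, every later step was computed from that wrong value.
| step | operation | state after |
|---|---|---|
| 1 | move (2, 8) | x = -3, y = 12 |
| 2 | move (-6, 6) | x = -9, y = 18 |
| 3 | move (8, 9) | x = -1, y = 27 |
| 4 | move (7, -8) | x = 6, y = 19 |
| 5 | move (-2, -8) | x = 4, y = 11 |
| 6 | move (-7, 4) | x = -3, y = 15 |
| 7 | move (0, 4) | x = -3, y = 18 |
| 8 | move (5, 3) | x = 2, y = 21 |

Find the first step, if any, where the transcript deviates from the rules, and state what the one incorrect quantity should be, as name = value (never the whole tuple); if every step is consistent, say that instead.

Recomputing the run from the initial state:
step 1: x = -3, y = 12
step 2: x = -9, y = 18
step 3: x = -1, y = 27
step 4: x = 6, y = 19
step 5: x = 4, y = 11
step 6: x = -3, y = 15
step 7: x = -3, y = 19
step 8: x = 2, y = 22
The first disagreement with the transcript is at step 7, where the value should be y = 19.

step 7, y = 19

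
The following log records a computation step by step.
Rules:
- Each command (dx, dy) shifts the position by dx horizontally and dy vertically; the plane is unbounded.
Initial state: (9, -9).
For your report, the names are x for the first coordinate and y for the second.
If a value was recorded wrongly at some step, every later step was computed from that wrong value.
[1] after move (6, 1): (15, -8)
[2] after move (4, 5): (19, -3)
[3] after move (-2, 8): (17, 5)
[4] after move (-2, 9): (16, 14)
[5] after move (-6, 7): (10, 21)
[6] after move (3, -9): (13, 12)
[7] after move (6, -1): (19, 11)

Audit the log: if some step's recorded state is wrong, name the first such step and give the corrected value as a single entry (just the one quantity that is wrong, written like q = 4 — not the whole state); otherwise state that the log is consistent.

step 1: x = 9 + (6) = 15, y = -9 + (1) = -8 -> verified
step 2: x = 15 + (4) = 19, y = -8 + (5) = -3 -> same as recorded
step 3: x = 19 + (-2) = 17, y = -3 + (8) = 5 -> in agreement
step 4: x = 17 + (-2) = 15, y = 5 + (9) = 14 -> not what was recorded
First deviation found at step 4; the corrected entry is x = 15.

step 4, x = 15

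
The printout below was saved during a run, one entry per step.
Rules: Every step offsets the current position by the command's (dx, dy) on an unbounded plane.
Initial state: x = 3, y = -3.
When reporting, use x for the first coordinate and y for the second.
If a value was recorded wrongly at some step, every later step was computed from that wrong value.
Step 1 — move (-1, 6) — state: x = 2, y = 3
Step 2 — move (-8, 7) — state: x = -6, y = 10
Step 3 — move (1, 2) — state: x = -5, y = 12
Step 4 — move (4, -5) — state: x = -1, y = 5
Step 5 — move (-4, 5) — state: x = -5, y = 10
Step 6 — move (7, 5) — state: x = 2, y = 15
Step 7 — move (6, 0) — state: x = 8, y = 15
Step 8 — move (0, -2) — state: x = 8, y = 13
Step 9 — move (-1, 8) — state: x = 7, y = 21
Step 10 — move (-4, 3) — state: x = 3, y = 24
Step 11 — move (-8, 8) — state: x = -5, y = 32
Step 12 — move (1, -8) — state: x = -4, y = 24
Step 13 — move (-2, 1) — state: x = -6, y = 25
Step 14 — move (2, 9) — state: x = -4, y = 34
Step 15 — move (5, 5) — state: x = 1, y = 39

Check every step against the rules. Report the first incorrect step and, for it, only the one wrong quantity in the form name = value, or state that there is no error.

step 4, y = 7

Step 1: x = 3 + (-1) = 2, y = -3 + (6) = 3 — confirmed correct.
Step 2: x = 2 + (-8) = -6, y = 3 + (7) = 10 — exactly as logged.
Step 3: x = -6 + (1) = -5, y = 10 + (2) = 12 — checks out.
Step 4: x = -5 + (4) = -1, y = 12 + (-5) = 7 — the recorded entry deviates here.
The earliest wrong entry is at step 4: it should read y = 7.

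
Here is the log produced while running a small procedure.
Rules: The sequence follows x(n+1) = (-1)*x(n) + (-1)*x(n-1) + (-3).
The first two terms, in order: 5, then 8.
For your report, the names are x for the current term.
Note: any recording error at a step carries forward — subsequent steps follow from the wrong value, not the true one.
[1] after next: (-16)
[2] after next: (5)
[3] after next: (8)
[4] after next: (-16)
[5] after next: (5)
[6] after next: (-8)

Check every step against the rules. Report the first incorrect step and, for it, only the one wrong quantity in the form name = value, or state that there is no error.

1. x = -1*(8) + (-1)*(5) + (-3) = -16 (matches)
2. x = -1*(-16) + (-1)*(8) + (-3) = 5 (confirmed correct)
3. x = -1*(5) + (-1)*(-16) + (-3) = 8 (same as recorded)
4. x = -1*(8) + (-1)*(5) + (-3) = -16 (matches)
5. x = -1*(-16) + (-1)*(8) + (-3) = 5 (no discrepancy)
6. x = -1*(5) + (-1)*(-16) + (-3) = 8 (a discrepancy with the log)
First incorrect step: 6; the correct value is x = 8.

step 6, x = 8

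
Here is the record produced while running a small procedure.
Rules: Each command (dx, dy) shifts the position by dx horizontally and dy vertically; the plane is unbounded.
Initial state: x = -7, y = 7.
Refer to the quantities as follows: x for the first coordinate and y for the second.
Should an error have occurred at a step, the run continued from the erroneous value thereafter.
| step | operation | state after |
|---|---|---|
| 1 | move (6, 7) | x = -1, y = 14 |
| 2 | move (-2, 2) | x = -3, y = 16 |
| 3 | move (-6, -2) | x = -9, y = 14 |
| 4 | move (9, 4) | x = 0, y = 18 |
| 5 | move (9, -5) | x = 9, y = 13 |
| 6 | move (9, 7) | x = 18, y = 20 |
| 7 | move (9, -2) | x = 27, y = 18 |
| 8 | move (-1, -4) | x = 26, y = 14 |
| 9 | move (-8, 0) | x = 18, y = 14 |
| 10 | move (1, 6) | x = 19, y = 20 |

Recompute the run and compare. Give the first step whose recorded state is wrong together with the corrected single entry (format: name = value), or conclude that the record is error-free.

no error

Recomputing the run from the initial state:
step 1: x = -1, y = 14
step 2: x = -3, y = 16
step 3: x = -9, y = 14
step 4: x = 0, y = 18
step 5: x = 9, y = 13
step 6: x = 18, y = 20
step 7: x = 27, y = 18
step 8: x = 26, y = 14
step 9: x = 18, y = 14
step 10: x = 19, y = 20
This matches the record at every step.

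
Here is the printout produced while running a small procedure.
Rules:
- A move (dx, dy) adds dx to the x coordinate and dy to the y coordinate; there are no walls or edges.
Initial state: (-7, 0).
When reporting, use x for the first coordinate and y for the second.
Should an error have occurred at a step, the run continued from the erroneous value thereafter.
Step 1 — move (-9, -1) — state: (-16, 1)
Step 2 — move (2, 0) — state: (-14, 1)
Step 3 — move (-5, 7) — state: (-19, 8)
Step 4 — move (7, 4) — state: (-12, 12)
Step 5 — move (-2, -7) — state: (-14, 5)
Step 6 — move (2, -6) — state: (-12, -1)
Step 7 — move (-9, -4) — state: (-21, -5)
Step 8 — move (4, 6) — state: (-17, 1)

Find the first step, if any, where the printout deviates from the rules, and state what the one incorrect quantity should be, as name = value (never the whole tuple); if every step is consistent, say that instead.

Step 1: x = -7 + (-9) = -16, y = 0 + (-1) = -1 — the entry is off here.
First deviation found at step 1; the corrected entry is y = -1.

step 1, y = -1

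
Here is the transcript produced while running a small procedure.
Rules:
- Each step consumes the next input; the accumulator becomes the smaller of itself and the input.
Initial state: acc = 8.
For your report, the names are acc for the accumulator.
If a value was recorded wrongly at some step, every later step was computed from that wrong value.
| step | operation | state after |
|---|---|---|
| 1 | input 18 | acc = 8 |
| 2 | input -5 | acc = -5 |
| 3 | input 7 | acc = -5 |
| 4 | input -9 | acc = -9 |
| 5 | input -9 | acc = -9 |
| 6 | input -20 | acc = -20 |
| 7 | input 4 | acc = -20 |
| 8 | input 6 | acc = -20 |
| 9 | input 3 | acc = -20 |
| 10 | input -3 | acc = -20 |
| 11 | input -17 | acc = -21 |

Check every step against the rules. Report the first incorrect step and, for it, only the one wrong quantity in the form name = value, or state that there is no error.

step 11, acc = -20

Recomputing the run from the initial state:
step 1: acc = 8
step 2: acc = -5
step 3: acc = -5
step 4: acc = -9
step 5: acc = -9
step 6: acc = -20
step 7: acc = -20
step 8: acc = -20
step 9: acc = -20
step 10: acc = -20
step 11: acc = -20
The first disagreement with the transcript is at step 11, where the value should be acc = -20.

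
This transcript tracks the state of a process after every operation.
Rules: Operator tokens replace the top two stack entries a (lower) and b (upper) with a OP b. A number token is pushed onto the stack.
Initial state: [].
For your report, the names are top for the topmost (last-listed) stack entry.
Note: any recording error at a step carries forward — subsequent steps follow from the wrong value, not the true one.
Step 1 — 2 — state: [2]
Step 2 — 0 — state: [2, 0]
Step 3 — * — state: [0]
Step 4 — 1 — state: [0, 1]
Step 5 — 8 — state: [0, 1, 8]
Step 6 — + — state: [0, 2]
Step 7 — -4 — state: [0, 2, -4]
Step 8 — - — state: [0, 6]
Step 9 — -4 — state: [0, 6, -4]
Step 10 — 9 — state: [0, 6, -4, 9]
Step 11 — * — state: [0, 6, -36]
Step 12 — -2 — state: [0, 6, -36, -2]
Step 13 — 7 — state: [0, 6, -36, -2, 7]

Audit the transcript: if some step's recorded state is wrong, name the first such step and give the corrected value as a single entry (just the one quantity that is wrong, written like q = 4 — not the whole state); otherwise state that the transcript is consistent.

step 6, top = 9

Recomputing the run from the initial state:
step 1: [2]
step 2: [2, 0]
step 3: [0]
step 4: [0, 1]
step 5: [0, 1, 8]
step 6: [0, 9]
step 7: [0, 9, -4]
step 8: [0, 13]
step 9: [0, 13, -4]
step 10: [0, 13, -4, 9]
step 11: [0, 13, -36]
step 12: [0, 13, -36, -2]
step 13: [0, 13, -36, -2, 7]
The first disagreement with the transcript is at step 6, where the value should be top = 9.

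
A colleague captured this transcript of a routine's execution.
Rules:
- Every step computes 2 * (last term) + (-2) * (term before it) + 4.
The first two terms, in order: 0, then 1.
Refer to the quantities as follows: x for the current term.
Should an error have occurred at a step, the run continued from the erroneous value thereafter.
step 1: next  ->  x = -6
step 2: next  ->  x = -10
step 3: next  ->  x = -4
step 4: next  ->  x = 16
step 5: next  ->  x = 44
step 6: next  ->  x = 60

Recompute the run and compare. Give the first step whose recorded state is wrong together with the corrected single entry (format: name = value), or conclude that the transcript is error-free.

1. x = 2*(1) + (-2)*(0) + (4) = 6 (first mismatch against the transcript)
The audit stops at step 1: the recorded entry is wrong and should be x = 6.

step 1, x = 6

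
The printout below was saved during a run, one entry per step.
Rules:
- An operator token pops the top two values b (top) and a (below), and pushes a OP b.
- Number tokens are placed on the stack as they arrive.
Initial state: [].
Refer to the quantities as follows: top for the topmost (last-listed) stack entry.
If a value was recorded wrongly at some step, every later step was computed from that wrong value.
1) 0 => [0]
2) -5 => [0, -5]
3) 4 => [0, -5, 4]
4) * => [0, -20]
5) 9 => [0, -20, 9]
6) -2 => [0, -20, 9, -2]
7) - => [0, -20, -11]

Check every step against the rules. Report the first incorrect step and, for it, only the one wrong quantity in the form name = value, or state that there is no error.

step 7, top = 11

Step 1: push 0: top = 0 — no discrepancy.
Step 2: push -5: top = -5 — matches.
Step 3: push 4: top = 4 — in agreement.
Step 4: -5 * 4 = -20 — consistent with the printout.
Step 5: push 9: top = 9 — confirmed correct.
Step 6: push -2: top = -2 — verified.
Step 7: 9 - -2 = 11 — the printout disagrees here.
First incorrect step: 7; the correct value is top = 11.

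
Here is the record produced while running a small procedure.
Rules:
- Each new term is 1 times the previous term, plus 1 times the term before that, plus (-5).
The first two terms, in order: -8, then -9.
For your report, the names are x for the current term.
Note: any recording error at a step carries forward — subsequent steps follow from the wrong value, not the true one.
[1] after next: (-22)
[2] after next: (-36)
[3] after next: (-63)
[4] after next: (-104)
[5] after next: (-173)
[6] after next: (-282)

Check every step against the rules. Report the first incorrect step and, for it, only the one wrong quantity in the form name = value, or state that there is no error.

Recomputing the run from the initial state:
step 1: x = -22
step 2: x = -36
step 3: x = -63
step 4: x = -104
step 5: x = -172
step 6: x = -281
The first disagreement with the record is at step 5, where the value should be x = -172.

step 5, x = -172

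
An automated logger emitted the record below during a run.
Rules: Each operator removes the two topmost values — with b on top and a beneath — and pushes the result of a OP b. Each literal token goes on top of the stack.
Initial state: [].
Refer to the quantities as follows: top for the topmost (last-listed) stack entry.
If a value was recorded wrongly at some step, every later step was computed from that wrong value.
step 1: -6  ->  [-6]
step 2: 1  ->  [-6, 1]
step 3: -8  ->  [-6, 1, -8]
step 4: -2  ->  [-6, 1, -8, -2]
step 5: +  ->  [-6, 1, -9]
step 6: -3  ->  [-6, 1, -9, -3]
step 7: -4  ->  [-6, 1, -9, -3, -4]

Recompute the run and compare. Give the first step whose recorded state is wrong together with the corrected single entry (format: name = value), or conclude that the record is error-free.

Recomputing the run from the initial state:
step 1: [-6]
step 2: [-6, 1]
step 3: [-6, 1, -8]
step 4: [-6, 1, -8, -2]
step 5: [-6, 1, -10]
step 6: [-6, 1, -10, -3]
step 7: [-6, 1, -10, -3, -4]
The first disagreement with the record is at step 5, where the value should be top = -10.

step 5, top = -10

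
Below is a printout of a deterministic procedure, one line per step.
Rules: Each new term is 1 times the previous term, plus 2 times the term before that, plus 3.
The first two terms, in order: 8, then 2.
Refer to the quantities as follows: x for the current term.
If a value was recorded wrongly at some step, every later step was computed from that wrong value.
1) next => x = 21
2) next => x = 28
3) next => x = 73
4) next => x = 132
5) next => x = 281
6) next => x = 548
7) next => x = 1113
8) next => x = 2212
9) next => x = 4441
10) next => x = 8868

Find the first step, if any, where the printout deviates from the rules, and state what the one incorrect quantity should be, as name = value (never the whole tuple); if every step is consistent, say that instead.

no error

1. x = 1*(2) + (2)*(8) + (3) = 21 (checks out)
2. x = 1*(21) + (2)*(2) + (3) = 28 (consistent with the printout)
3. x = 1*(28) + (2)*(21) + (3) = 73 (agrees with the printout)
4. x = 1*(73) + (2)*(28) + (3) = 132 (no discrepancy)
5. x = 1*(132) + (2)*(73) + (3) = 281 (matches)
6. x = 1*(281) + (2)*(132) + (3) = 548 (no discrepancy)
7. x = 1*(548) + (2)*(281) + (3) = 1113 (same as recorded)
8. x = 1*(1113) + (2)*(548) + (3) = 2212 (agrees with the printout)
9. x = 1*(2212) + (2)*(1113) + (3) = 4441 (matches)
10. x = 1*(4441) + (2)*(2212) + (3) = 8868 (consistent with the printout)
No step deviates from the rules.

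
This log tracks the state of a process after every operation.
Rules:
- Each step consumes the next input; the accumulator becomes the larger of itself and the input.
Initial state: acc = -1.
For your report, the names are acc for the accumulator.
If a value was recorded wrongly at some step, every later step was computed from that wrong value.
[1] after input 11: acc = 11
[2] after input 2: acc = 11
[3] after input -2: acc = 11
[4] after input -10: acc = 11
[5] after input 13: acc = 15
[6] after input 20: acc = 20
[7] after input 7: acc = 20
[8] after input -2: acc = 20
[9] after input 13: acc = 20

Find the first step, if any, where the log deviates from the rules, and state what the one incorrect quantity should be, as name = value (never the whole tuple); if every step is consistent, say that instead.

Recomputing the run from the initial state:
step 1: acc = 11
step 2: acc = 11
step 3: acc = 11
step 4: acc = 11
step 5: acc = 13
step 6: acc = 20
step 7: acc = 20
step 8: acc = 20
step 9: acc = 20
The first disagreement with the log is at step 5, where the value should be acc = 13.

step 5, acc = 13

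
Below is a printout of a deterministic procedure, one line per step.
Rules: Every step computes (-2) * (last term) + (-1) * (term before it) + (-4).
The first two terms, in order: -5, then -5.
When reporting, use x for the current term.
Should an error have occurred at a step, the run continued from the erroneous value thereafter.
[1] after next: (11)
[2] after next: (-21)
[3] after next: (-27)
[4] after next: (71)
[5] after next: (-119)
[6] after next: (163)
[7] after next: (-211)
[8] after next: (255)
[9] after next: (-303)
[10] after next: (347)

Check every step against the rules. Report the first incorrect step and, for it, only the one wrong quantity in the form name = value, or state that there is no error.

Step 1: x = -2*(-5) + (-1)*(-5) + (-4) = 11 — no discrepancy.
Step 2: x = -2*(11) + (-1)*(-5) + (-4) = -21 — same as recorded.
Step 3: x = -2*(-21) + (-1)*(11) + (-4) = 27 — a discrepancy with the printout.
So the first discrepancy is step 3, where the right value is x = 27.

step 3, x = 27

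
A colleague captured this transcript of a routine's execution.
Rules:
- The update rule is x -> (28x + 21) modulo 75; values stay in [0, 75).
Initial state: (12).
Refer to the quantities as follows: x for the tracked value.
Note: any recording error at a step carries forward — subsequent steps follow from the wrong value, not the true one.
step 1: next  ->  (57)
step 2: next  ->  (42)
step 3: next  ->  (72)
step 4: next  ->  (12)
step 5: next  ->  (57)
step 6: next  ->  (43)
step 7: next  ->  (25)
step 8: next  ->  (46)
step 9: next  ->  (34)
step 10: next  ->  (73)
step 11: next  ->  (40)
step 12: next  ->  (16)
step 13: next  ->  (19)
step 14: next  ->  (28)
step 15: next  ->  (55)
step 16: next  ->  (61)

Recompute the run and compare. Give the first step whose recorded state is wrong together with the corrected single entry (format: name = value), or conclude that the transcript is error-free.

Recomputing the run from the initial state:
step 1: x = 57
step 2: x = 42
step 3: x = 72
step 4: x = 12
step 5: x = 57
step 6: x = 42
step 7: x = 72
step 8: x = 12
step 9: x = 57
step 10: x = 42
step 11: x = 72
step 12: x = 12
step 13: x = 57
step 14: x = 42
step 15: x = 72
step 16: x = 12
The first disagreement with the transcript is at step 6, where the value should be x = 42.

step 6, x = 42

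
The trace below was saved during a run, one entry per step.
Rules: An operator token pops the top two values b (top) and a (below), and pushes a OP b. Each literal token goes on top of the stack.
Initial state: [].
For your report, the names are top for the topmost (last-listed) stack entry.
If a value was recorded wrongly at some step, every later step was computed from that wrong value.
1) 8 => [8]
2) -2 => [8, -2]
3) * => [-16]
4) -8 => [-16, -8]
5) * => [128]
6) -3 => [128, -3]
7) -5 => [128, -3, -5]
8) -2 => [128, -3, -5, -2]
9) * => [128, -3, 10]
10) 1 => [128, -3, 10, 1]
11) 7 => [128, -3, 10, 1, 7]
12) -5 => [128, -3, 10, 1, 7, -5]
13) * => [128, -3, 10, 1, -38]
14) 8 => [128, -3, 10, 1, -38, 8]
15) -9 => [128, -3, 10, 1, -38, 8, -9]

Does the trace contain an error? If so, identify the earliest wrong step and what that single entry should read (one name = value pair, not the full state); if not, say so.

step 13, top = -35

Recomputing the run from the initial state:
step 1: [8]
step 2: [8, -2]
step 3: [-16]
step 4: [-16, -8]
step 5: [128]
step 6: [128, -3]
step 7: [128, -3, -5]
step 8: [128, -3, -5, -2]
step 9: [128, -3, 10]
step 10: [128, -3, 10, 1]
step 11: [128, -3, 10, 1, 7]
step 12: [128, -3, 10, 1, 7, -5]
step 13: [128, -3, 10, 1, -35]
step 14: [128, -3, 10, 1, -35, 8]
step 15: [128, -3, 10, 1, -35, 8, -9]
The first disagreement with the trace is at step 13, where the value should be top = -35.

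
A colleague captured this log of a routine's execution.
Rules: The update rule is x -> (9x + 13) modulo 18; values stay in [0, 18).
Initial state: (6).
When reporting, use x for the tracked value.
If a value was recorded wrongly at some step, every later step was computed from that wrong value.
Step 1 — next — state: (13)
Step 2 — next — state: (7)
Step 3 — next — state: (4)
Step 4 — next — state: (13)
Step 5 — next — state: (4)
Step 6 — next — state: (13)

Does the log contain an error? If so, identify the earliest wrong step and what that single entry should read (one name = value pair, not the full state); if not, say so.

Recomputing the run from the initial state:
step 1: x = 13
step 2: x = 4
step 3: x = 13
step 4: x = 4
step 5: x = 13
step 6: x = 4
The first disagreement with the log is at step 2, where the value should be x = 4.

step 2, x = 4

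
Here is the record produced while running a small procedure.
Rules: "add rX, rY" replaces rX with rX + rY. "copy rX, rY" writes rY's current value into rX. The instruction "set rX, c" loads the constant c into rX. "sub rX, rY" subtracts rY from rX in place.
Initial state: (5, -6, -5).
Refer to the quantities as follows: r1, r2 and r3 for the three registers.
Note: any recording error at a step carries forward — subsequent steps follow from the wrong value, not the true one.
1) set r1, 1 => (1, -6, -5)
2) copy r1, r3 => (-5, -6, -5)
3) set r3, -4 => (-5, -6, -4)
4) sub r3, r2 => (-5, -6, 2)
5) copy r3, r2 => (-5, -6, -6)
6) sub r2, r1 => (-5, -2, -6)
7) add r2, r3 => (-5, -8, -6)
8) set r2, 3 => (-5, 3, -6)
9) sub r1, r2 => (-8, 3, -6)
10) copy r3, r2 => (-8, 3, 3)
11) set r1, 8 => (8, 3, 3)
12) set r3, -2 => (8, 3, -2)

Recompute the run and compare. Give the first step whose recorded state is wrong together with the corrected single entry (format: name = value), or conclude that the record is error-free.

Recomputing the run from the initial state:
step 1: r1 = 1, r2 = -6, r3 = -5
step 2: r1 = -5, r2 = -6, r3 = -5
step 3: r1 = -5, r2 = -6, r3 = -4
step 4: r1 = -5, r2 = -6, r3 = 2
step 5: r1 = -5, r2 = -6, r3 = -6
step 6: r1 = -5, r2 = -1, r3 = -6
step 7: r1 = -5, r2 = -7, r3 = -6
step 8: r1 = -5, r2 = 3, r3 = -6
step 9: r1 = -8, r2 = 3, r3 = -6
step 10: r1 = -8, r2 = 3, r3 = 3
step 11: r1 = 8, r2 = 3, r3 = 3
step 12: r1 = 8, r2 = 3, r3 = -2
The first disagreement with the record is at step 6, where the value should be r2 = -1.

step 6, r2 = -1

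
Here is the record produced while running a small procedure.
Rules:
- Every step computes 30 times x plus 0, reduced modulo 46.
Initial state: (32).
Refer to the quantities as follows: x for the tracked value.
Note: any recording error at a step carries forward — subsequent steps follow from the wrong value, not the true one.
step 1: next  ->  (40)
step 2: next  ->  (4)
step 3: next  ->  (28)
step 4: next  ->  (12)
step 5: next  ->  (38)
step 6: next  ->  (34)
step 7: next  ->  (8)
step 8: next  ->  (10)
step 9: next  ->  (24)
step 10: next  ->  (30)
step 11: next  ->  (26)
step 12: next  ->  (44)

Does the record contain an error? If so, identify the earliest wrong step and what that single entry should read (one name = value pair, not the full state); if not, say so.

step 6, x = 36

Recomputing the run from the initial state:
step 1: x = 40
step 2: x = 4
step 3: x = 28
step 4: x = 12
step 5: x = 38
step 6: x = 36
step 7: x = 22
step 8: x = 16
step 9: x = 20
step 10: x = 2
step 11: x = 14
step 12: x = 6
The first disagreement with the record is at step 6, where the value should be x = 36.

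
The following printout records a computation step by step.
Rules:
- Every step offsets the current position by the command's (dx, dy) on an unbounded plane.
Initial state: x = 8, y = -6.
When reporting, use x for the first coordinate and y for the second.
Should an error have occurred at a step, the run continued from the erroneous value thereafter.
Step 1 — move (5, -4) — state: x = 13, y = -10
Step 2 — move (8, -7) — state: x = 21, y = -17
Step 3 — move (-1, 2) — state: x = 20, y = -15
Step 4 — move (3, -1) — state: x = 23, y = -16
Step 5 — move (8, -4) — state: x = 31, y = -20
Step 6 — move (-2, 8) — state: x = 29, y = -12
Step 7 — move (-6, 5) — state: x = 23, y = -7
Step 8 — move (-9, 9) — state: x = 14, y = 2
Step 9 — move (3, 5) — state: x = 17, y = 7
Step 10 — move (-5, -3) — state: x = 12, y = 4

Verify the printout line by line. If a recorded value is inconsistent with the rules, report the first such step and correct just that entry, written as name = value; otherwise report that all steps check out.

Recomputing the run from the initial state:
step 1: x = 13, y = -10
step 2: x = 21, y = -17
step 3: x = 20, y = -15
step 4: x = 23, y = -16
step 5: x = 31, y = -20
step 6: x = 29, y = -12
step 7: x = 23, y = -7
step 8: x = 14, y = 2
step 9: x = 17, y = 7
step 10: x = 12, y = 4
This matches the printout at every step.

no error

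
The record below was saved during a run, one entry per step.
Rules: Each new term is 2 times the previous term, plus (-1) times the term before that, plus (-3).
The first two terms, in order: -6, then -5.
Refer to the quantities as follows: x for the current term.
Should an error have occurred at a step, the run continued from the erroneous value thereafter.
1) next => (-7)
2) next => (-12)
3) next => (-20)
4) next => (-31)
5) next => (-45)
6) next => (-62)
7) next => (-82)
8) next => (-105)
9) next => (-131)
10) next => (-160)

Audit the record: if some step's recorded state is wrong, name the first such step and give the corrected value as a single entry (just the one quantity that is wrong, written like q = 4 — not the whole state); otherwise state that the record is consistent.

step 1: x = 2*(-5) + (-1)*(-6) + (-3) = -7 -> confirmed correct
step 2: x = 2*(-7) + (-1)*(-5) + (-3) = -12 -> verified
step 3: x = 2*(-12) + (-1)*(-7) + (-3) = -20 -> matches
step 4: x = 2*(-20) + (-1)*(-12) + (-3) = -31 -> matches
step 5: x = 2*(-31) + (-1)*(-20) + (-3) = -45 -> verified
step 6: x = 2*(-45) + (-1)*(-31) + (-3) = -62 -> checks out
step 7: x = 2*(-62) + (-1)*(-45) + (-3) = -82 -> checks out
step 8: x = 2*(-82) + (-1)*(-62) + (-3) = -105 -> no discrepancy
step 9: x = 2*(-105) + (-1)*(-82) + (-3) = -131 -> same as recorded
step 10: x = 2*(-131) + (-1)*(-105) + (-3) = -160 -> exactly as logged
The whole run recomputes cleanly — no discrepancies.

no error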